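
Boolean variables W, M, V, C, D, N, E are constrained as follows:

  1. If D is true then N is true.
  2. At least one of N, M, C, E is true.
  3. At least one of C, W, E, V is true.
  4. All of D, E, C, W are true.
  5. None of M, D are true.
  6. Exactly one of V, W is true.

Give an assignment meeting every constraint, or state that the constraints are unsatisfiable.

Case D = True:
  Constraint (5) is violated (D=T) — contradiction.
Case D = False:
  Constraint (4) is violated (D=F) — contradiction.
Both cases fail — unsatisfiable.

The formula is unsatisfiable.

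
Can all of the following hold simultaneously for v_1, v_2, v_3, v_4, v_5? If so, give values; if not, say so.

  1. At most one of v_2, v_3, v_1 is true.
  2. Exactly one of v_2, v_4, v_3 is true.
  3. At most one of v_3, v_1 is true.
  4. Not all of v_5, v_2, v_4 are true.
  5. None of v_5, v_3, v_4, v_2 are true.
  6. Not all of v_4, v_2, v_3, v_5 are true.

Unsatisfiable — no assignment works.

Case v_2 = True:
  Constraint (5) is violated (v_2=T) — contradiction.
Case v_2 = False:
  (5) forces v_5 = False.
  (5) forces v_3 = False.
  (2) with v_2=F, v_3=F forces v_4 = True.
  Constraint (5) is violated (v_4=T) — contradiction.
Both cases fail — unsatisfiable.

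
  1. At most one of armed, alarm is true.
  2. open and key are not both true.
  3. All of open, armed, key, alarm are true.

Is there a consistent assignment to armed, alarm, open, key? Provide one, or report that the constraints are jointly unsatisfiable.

No satisfying assignment exists.

Case open = True:
  (2) with open=T forces key = False.
  Constraint (3) is violated (key=F) — contradiction.
Case open = False:
  Constraint (3) is violated (open=F) — contradiction.
Both cases fail — unsatisfiable.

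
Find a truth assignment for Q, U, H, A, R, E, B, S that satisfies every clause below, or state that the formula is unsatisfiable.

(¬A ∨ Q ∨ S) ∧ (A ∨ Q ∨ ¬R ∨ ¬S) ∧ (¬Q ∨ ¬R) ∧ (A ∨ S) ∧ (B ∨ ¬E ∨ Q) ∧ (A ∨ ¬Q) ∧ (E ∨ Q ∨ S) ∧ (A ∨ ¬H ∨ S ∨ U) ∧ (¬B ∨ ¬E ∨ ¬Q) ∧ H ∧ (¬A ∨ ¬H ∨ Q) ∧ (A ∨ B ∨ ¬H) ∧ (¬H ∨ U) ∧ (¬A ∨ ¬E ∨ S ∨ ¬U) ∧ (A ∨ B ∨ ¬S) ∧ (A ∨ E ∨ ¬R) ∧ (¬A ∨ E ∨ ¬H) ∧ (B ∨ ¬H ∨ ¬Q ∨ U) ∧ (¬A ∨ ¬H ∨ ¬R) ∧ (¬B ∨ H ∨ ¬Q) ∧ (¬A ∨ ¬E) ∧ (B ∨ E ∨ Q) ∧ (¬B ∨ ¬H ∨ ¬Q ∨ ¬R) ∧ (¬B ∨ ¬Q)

Unit clause (H) forces H = True.
In (¬H ∨ U) only U is left, so U = True.
Try Q = True:
  (¬Q ∨ ¬R) forces R = False.
  (A ∨ ¬Q) forces A = True.
  (¬A ∨ E ∨ ¬H) forces E = True.
  clause (¬A ∨ ¬E) is falsified — backtrack.
So Q = False.
  then (¬A ∨ ¬H ∨ Q) forces A = False.
  then (A ∨ B ∨ ¬H) forces B = True.
  then (A ∨ S) forces S = True.
  then (A ∨ Q ∨ ¬R ∨ ¬S) forces R = False.
Set E = True.
All clauses satisfied.

Q: False; U: True; H: True; A: False; R: False; E: True; B: True; S: True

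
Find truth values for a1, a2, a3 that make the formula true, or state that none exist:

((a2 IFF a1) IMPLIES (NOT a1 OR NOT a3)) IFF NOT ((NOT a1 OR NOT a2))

a1: True; a2: True; a3: False

  ((a2 IFF a1) IMPLIES (NOT a1 OR NOT a3)) IFF NOT ((NOT a1 OR NOT a2)) = True
    (a2 IFF a1) IMPLIES (NOT a1 OR NOT a3) = True
      a2 IFF a1 = True
      NOT a1 OR NOT a3 = True
        NOT a1 = False
        NOT a3 = True
    NOT ((NOT a1 OR NOT a2)) = True
      NOT a1 OR NOT a2 = False
        NOT a1 = False
        NOT a2 = False
The formula evaluates to True.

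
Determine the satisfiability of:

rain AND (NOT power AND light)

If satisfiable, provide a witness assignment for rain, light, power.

rain: True, light: True, power: False

  NOT power AND light = True
    NOT power = True
Both conjuncts True, so the formula holds.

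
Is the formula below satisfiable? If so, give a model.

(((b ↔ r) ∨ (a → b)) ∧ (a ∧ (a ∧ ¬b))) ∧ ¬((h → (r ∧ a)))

h = True; a = True; b = False; r = False

  ((b ↔ r) ∨ (a → b)) ∧ (a ∧ (a ∧ ¬b)) = True
    (b ↔ r) ∨ (a → b) = True
      b ↔ r = True
      a → b = False
    a ∧ (a ∧ ¬b) = True
      a ∧ ¬b = True
        ¬b = True
  ¬((h → (r ∧ a))) = True
    h → (r ∧ a) = False
      r ∧ a = False
Both conjuncts True, so the formula holds.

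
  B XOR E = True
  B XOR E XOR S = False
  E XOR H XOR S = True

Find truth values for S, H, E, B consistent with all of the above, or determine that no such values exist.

S = True, H = False, E = False, B = True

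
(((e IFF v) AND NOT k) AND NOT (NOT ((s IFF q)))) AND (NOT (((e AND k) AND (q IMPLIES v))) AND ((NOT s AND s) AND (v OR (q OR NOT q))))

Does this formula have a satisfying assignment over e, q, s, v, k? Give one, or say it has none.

The formula is unsatisfiable.

Case s = True: the conjunct NOT s is False.
Case s = False: the conjunct s is False.
Both cases fail — unsatisfiable.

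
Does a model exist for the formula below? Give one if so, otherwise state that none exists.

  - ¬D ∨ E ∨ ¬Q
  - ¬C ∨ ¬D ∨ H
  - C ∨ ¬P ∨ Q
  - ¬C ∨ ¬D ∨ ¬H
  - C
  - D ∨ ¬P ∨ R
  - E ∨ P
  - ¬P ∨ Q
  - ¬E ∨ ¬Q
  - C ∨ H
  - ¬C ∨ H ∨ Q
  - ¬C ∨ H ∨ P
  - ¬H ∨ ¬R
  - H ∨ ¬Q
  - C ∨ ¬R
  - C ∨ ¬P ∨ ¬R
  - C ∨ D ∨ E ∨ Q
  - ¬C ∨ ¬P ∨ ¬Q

P = False, D = False, H = True, C = True, Q = False, R = False, E = True

Unit clause (C) forces C = True.
Set P = False.
  then (E ∨ P) forces E = True.
  then (¬E ∨ ¬Q) forces Q = False.
  then (¬C ∨ H ∨ Q) forces H = True.
  then (¬H ∨ ¬R) forces R = False.
  then (¬C ∨ ¬D ∨ ¬H) forces D = False.
All clauses satisfied.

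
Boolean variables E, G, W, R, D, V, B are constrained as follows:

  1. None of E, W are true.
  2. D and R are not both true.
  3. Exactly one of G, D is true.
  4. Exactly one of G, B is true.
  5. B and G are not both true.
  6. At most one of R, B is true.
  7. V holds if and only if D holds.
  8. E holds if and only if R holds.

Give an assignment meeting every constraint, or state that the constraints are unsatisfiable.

E=F; G=F; W=F; R=F; D=T; V=T; B=T

  (1) {E, W}: 0 true — none ✓
  (2) D=T, R=F — not both ✓
  (3) {G, D}: 1 true — exactly one ✓
  (4) {G, B}: 1 true — exactly one ✓
  (5) B=T, G=F — not both ✓
  (6) {R, B}: 1 true — at most one ✓
  (7) V=T, D=T — same ✓
  (8) E=F, R=F — same ✓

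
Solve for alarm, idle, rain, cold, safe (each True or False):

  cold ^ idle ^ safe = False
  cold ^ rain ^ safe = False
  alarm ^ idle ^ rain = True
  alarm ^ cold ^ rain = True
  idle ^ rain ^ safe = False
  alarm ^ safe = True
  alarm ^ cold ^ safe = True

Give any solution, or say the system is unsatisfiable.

alarm = True, idle = False, rain = False, cold = False, safe = False

cold ^ idle ^ safe = F ^ F ^ F = False ✓
cold ^ rain ^ safe = F ^ F ^ F = False ✓
alarm ^ idle ^ rain = T ^ F ^ F = True ✓
alarm ^ cold ^ rain = T ^ F ^ F = True ✓
idle ^ rain ^ safe = F ^ F ^ F = False ✓
alarm ^ safe = T ^ F = True ✓
alarm ^ cold ^ safe = T ^ F ^ F = True ✓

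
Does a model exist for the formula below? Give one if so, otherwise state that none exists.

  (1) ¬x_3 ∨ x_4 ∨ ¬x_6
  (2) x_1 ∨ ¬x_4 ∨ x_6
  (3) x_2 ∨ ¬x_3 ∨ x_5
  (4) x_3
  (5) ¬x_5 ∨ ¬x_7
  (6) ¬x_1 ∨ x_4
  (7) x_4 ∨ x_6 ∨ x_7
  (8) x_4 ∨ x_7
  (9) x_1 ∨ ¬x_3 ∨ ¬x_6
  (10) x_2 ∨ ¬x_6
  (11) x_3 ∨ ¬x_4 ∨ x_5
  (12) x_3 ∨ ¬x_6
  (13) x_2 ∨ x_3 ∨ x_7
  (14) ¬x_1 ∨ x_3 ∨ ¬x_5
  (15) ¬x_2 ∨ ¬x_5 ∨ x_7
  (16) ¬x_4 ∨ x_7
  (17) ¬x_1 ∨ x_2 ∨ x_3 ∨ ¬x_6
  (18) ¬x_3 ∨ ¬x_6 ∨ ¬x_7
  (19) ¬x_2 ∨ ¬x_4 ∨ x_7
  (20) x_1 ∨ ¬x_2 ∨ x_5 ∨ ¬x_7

Unit clause (x_3) forces x_3 = True.
Set x_1 = True.
  then (¬x_1 ∨ x_4) forces x_4 = True.
  then (¬x_4 ∨ x_7) forces x_7 = True.
  then (¬x_3 ∨ ¬x_6 ∨ ¬x_7) forces x_6 = False.
  then (¬x_5 ∨ ¬x_7) forces x_5 = False.
  then (x_2 ∨ ¬x_3 ∨ x_5) forces x_2 = True.
All clauses satisfied.

x_1: True, x_2: True, x_3: True, x_4: True, x_5: False, x_6: False, x_7: True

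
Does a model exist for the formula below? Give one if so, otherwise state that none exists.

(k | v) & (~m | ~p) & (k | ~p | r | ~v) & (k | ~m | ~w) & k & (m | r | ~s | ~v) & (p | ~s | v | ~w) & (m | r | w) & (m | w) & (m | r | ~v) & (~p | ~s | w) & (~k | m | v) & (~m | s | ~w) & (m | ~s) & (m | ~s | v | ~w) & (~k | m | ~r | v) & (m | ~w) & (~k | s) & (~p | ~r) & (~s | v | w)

Unit clause (k) forces k = True.
In (~k | s) only s is left, so s = True.
In (m | ~s) only m is left, so m = True.
In (~m | ~p) only ~p is left, so p = False.
Set r = True.
Set w = False.
  then (~s | v | w) forces v = True.
All clauses satisfied.

s: True, r: True, w: False, m: True, k: True, v: True, p: False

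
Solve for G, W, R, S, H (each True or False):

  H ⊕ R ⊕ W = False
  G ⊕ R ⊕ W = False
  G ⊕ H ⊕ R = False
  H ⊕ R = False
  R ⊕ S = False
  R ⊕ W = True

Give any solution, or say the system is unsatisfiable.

Unsatisfiable — no assignment works.

Adding constraints 2, 3, 4, 6 mod 2: every variable appears an even number of times on the left, so the left side is 0.
But the right sides sum to 1 (mod 2). 0 ≠ 1 — the system is inconsistent.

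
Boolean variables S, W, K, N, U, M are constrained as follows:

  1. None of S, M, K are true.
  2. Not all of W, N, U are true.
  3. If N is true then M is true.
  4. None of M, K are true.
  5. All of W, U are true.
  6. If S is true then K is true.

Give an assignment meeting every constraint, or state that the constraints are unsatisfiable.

S: False, W: True, K: False, N: False, U: True, M: False

  (1) {S, M, K}: 0 true — none ✓
  (2) {W, N, U}: 2/3 true — not all ✓
  (3) N=F ⇒ M: vacuous ✓
  (4) {M, K}: 0 true — none ✓
  (5) {W, U}: all 2 true ✓
  (6) S=F ⇒ K: vacuous ✓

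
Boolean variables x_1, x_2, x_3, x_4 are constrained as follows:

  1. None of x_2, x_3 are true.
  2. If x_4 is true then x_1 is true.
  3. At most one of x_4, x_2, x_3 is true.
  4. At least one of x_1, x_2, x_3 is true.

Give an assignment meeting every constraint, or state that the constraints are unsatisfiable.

x_1: True, x_2: False, x_3: False, x_4: True

  (1) {x_2, x_3}: 0 true — none ✓
  (2) x_4=T ⇒ x_1: T ✓
  (3) {x_4, x_2, x_3}: 1 true — at most one ✓
  (4) {x_1, x_2, x_3}: 1 true — at least one ✓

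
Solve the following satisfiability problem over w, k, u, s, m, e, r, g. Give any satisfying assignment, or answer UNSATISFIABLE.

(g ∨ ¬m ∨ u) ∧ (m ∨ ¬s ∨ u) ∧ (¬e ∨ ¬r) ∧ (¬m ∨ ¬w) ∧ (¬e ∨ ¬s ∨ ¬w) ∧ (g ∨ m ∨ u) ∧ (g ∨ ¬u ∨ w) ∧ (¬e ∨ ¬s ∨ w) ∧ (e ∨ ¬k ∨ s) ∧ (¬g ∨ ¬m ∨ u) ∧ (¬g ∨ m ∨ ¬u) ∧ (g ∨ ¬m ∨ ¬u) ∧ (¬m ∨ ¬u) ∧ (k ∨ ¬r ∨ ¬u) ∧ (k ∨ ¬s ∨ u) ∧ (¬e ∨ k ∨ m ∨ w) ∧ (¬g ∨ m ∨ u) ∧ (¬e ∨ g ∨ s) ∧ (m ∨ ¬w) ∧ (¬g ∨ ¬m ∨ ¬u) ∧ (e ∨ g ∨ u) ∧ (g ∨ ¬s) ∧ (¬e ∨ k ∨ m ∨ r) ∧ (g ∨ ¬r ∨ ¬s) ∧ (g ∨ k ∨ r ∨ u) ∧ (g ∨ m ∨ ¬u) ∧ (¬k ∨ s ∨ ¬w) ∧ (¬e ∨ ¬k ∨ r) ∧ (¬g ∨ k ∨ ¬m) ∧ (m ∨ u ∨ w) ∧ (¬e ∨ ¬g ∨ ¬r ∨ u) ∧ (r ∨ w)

Case m = True:
  (¬m ∨ ¬w) forces w = False.
  (¬m ∨ ¬u) forces u = False.
  (g ∨ ¬m ∨ u) forces g = True.
  Clause (¬g ∨ ¬m ∨ u) is falsified — contradiction.
Case m = False:
  (m ∨ ¬w) forces w = False.
  (m ∨ u ∨ w) forces u = True.
  (g ∨ ¬u ∨ w) forces g = True.
  Clause (¬g ∨ m ∨ ¬u) is falsified — contradiction.
Both cases fail, so the formula is unsatisfiable.

The formula is unsatisfiable.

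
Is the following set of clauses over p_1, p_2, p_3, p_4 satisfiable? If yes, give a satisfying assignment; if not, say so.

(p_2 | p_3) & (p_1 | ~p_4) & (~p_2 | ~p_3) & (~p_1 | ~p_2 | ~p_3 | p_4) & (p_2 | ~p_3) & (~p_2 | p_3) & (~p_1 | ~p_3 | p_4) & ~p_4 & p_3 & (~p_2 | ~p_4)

The formula is unsatisfiable.

Case p_3 = True:
  (~p_2 | ~p_3) forces p_2 = False.
  Clause (p_2 | ~p_3) is falsified — contradiction.
Case p_3 = False:
  Clause (p_3) is falsified — contradiction.
Both cases fail, so the formula is unsatisfiable.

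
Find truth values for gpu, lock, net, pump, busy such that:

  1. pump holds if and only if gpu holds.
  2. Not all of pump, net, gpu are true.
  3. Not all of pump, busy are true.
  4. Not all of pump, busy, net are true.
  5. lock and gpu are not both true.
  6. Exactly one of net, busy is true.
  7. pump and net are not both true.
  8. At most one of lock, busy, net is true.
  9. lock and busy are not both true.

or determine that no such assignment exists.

gpu = False, lock = False, net = True, pump = False, busy = False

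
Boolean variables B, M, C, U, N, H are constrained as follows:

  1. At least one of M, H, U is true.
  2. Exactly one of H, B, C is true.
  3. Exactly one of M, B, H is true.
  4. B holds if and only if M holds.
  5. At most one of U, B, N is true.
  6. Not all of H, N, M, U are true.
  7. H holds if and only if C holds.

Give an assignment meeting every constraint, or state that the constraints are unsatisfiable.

Case M = True:
  (3) with M=T forces B = False.
  Constraint (4) is violated (B=F, M=T) — contradiction.
Case M = False:
  (4) with M=F forces B = False.
  (3) with M=F, B=F forces H = True.
  (2) with H=T forces C = False.
  Constraint (7) is violated (H=T, C=F) — contradiction.
Both cases fail — unsatisfiable.

The formula is unsatisfiable.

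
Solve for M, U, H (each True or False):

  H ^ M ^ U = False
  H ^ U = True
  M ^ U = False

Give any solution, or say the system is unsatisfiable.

M = True, U = True, H = False

H ^ M ^ U = F ^ T ^ T = False ✓
H ^ U = F ^ T = True ✓
M ^ U = T ^ T = False ✓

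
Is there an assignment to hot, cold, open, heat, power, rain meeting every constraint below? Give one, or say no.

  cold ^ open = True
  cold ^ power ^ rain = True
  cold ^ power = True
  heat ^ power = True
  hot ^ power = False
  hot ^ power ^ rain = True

Unsatisfiable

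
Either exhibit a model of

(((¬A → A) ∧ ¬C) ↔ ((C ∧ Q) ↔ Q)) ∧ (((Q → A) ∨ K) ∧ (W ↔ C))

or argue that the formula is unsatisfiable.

C=F, Q=F, K=T, A=T, W=F

  ((¬A → A) ∧ ¬C) ↔ ((C ∧ Q) ↔ Q) = True
    (¬A → A) ∧ ¬C = True
      ¬A → A = True
        ¬A = False
      ¬C = True
    (C ∧ Q) ↔ Q = True
      C ∧ Q = False
  ((Q → A) ∨ K) ∧ (W ↔ C) = True
    (Q → A) ∨ K = True
      Q → A = True
    W ↔ C = True
Both conjuncts True, so the formula holds.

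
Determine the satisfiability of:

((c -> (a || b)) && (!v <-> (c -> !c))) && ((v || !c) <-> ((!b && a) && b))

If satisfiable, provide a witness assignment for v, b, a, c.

Case c = True: the formula simplifies to ((a || b) && v) && (v <-> ((!b && a) && b)).
  v = True: simplifies to (a || b) && ((!b && a) && b).
    b = True: the conjunct !b is False.
    b = False: the conjunct b is False.
  v = False: the conjunct v is False.
Case c = False: the formula simplifies to !v && ((!b && a) && b).
  b = True: the conjunct !b is False.
  b = False: the conjunct b is False.
Both cases fail — unsatisfiable.

Unsatisfiable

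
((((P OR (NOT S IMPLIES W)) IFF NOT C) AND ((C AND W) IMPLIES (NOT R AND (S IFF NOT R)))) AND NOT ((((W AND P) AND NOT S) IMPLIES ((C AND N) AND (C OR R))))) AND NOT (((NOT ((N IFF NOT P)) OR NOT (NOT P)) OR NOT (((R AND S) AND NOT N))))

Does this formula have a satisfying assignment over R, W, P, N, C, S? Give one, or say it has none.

UNSATISFIABLE

The conjunct NOT (((NOT ((N IFF NOT P)) OR NOT (NOT P)) OR NOT (((R AND S) AND NOT N)))) is unsatisfiable on its own:
  P = True: this becomes NOT ((True OR NOT (((R AND S) AND NOT N)))) = False.
  P = False: simplifies to NOT ((NOT N OR NOT (((R AND S) AND NOT N)))).
    N = True: this becomes NOT ((False OR True)) = False.
    N = False: this becomes NOT ((True OR NOT ((R AND S)))) = False.
So the whole conjunction is unsatisfiable.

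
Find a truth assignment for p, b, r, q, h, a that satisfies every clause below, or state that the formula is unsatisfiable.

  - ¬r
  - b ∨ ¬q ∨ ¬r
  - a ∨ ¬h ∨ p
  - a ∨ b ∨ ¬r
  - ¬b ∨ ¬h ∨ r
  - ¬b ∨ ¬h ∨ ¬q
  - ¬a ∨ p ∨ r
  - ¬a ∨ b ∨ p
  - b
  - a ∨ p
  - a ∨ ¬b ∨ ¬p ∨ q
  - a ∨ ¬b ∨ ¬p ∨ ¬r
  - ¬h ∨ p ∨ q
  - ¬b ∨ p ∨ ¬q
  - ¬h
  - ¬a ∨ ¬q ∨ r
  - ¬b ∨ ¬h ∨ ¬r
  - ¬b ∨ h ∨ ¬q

Unit clause (¬r) forces r = False.
Unit clause (b) forces b = True.
Unit clause (¬h) forces h = False.
In (¬b ∨ h ∨ ¬q) only ¬q is left, so q = False.
Try p = False:
  (¬a ∨ p ∨ r) forces a = False.
  clause (a ∨ p) is falsified — backtrack.
So p = True.
  then (a ∨ ¬b ∨ ¬p ∨ q) forces a = True.
All clauses satisfied.

p: True, b: True, r: False, q: False, h: False, a: True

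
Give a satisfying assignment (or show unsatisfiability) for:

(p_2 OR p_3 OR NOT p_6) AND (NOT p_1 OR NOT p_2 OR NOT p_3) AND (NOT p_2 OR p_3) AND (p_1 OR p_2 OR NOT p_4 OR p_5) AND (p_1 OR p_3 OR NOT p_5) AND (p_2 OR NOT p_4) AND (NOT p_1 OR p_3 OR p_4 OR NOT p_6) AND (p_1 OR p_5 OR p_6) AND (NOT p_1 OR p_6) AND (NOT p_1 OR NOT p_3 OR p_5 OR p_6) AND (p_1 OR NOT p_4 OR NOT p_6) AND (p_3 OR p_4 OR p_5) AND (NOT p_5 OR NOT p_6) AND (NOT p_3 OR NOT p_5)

p_1: True, p_2: False, p_3: True, p_4: False, p_5: False, p_6: True

Set p_1 = True.
  then (NOT p_1 OR p_6) forces p_6 = True.
  then (NOT p_5 OR NOT p_6) forces p_5 = False.
Try p_2 = True:
  (NOT p_1 OR NOT p_2 OR NOT p_3) forces p_3 = False.
  clause (NOT p_2 OR p_3) is falsified — backtrack.
So p_2 = False.
  then (p_2 OR p_3 OR NOT p_6) forces p_3 = True.
  then (p_2 OR NOT p_4) forces p_4 = False.
All clauses satisfied.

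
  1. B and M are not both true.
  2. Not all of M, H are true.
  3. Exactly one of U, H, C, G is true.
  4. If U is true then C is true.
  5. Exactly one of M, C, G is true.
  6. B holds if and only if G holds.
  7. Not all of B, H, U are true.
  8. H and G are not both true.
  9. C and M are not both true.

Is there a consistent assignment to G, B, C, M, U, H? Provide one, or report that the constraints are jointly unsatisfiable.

G=T; B=T; C=F; M=F; U=F; H=F

  (1) B=T, M=F — not both ✓
  (2) {M, H}: 0/2 true — not all ✓
  (3) {U, H, C, G}: 1 true — exactly one ✓
  (4) U=F ⇒ C: vacuous ✓
  (5) {M, C, G}: 1 true — exactly one ✓
  (6) B=T, G=T — same ✓
  (7) {B, H, U}: 1/3 true — not all ✓
  (8) H=F, G=T — not both ✓
  (9) C=F, M=F — not both ✓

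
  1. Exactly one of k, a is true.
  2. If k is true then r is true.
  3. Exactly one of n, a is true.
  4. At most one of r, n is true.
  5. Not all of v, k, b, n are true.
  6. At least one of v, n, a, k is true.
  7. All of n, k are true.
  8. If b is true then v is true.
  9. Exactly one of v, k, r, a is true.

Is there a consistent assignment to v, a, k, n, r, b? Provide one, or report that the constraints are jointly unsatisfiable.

Case k = True:
  (1) with k=T forces a = False.
  (2) with k=T forces r = True.
  Constraint (9) is violated (k=T, r=T) — contradiction.
Case k = False:
  Constraint (7) is violated (k=F) — contradiction.
Both cases fail — unsatisfiable.

No satisfying assignment exists.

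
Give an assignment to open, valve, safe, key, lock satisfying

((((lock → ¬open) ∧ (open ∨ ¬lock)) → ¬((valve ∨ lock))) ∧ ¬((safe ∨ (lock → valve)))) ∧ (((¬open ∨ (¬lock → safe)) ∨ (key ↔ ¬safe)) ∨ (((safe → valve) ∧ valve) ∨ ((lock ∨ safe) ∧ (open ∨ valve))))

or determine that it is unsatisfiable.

open=T, valve=F, safe=F, key=T, lock=T

  (((lock → ¬open) ∧ (open ∨ ¬lock)) → ¬((valve ∨ lock))) ∧ ¬((safe ∨ (lock → valve))) = True
    ((lock → ¬open) ∧ (open ∨ ¬lock)) → ¬((valve ∨ lock)) = True
      (lock → ¬open) ∧ (open ∨ ¬lock) = False
        lock → ¬open = False
          ¬open = False
        open ∨ ¬lock = True
          ¬lock = False
      ¬((valve ∨ lock)) = False
        valve ∨ lock = True
    ¬((safe ∨ (lock → valve))) = True
      safe ∨ (lock → valve) = False
        lock → valve = False
  ((¬open ∨ (¬lock → safe)) ∨ (key ↔ ¬safe)) ∨ (((safe → valve) ∧ valve) ∨ ((lock ∨ safe) ∧ (open ∨ valve))) = True
    (¬open ∨ (¬lock → safe)) ∨ (key ↔ ¬safe) = True
      ¬open ∨ (¬lock → safe) = True
        ¬open = False
        ¬lock → safe = True
          ¬lock = False
      key ↔ ¬safe = True
        ¬safe = True
    ((safe → valve) ∧ valve) ∨ ((lock ∨ safe) ∧ (open ∨ valve)) = True
      (safe → valve) ∧ valve = False
        safe → valve = True
      (lock ∨ safe) ∧ (open ∨ valve) = True
        lock ∨ safe = True
        open ∨ valve = True
Both conjuncts True, so the formula holds.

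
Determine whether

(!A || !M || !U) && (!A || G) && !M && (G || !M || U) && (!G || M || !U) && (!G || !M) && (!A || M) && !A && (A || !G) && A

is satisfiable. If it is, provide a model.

Case A = True:
  Clause (!A) is falsified — contradiction.
Case A = False:
  Clause (A) is falsified — contradiction.
Both cases fail, so the formula is unsatisfiable.

Unsatisfiable — no assignment works.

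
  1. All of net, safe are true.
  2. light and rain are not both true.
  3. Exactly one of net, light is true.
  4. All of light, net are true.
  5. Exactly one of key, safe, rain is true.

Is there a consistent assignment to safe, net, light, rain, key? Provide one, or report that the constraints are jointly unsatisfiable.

Unsatisfiable

Case light = True:
  (1) forces net = True.
  Constraint (3) is violated (net=T, light=T) — contradiction.
Case light = False:
  Constraint (4) is violated (light=F) — contradiction.
Both cases fail — unsatisfiable.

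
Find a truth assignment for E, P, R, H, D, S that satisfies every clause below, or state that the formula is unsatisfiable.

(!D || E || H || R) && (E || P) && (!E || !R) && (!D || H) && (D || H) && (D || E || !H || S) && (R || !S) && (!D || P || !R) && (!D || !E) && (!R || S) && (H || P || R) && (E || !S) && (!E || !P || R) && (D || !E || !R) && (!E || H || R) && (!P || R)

E = True, P = False, R = False, H = True, D = False, S = False

Try E = False:
  (E || P) forces P = True.
  (E || !S) forces S = False.
  (!R || S) forces R = False.
  clause (!P || R) is falsified — backtrack.
So E = True.
  then (!E || !R) forces R = False.
  then (R || !S) forces S = False.
  then (!D || !E) forces D = False.
  then (!E || !P || R) forces P = False.
  then (!E || H || R) forces H = True.
All clauses satisfied.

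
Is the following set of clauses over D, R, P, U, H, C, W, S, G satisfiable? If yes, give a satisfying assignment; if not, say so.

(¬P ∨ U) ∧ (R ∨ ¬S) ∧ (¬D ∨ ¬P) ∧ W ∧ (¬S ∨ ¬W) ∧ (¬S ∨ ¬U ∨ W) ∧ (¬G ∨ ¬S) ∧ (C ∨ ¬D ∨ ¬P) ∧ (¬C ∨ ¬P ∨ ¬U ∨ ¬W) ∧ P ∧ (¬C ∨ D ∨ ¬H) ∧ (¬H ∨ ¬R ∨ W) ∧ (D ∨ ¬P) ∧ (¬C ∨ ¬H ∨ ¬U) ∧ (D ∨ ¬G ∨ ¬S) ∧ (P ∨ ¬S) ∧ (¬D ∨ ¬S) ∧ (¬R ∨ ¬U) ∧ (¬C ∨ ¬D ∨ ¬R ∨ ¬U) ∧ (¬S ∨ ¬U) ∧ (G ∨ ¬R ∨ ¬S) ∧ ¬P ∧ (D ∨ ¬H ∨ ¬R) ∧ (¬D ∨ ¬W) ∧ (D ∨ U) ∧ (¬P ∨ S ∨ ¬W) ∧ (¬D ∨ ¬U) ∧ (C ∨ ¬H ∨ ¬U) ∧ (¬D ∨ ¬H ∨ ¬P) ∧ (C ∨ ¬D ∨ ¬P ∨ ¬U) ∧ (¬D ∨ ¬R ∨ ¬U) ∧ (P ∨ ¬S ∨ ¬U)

Case P = True:
  Clause (¬P) is falsified — contradiction.
Case P = False:
  Clause (P) is falsified — contradiction.
Both cases fail, so the formula is unsatisfiable.

The formula is unsatisfiable.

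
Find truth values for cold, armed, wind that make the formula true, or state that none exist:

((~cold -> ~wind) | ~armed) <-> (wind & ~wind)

cold: False, armed: True, wind: True

  ((~cold -> ~wind) | ~armed) <-> (wind & ~wind) = True
    (~cold -> ~wind) | ~armed = False
      ~cold -> ~wind = False
        ~cold = True
        ~wind = False
      ~armed = False
    wind & ~wind = False
      ~wind = False
The formula evaluates to True.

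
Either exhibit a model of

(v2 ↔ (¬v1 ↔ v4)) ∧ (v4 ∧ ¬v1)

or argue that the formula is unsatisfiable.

v1: False, v2: True, v4: True

  v2 ↔ (¬v1 ↔ v4) = True
    ¬v1 ↔ v4 = True
      ¬v1 = True
  v4 ∧ ¬v1 = True
    ¬v1 = True
Both conjuncts True, so the formula holds.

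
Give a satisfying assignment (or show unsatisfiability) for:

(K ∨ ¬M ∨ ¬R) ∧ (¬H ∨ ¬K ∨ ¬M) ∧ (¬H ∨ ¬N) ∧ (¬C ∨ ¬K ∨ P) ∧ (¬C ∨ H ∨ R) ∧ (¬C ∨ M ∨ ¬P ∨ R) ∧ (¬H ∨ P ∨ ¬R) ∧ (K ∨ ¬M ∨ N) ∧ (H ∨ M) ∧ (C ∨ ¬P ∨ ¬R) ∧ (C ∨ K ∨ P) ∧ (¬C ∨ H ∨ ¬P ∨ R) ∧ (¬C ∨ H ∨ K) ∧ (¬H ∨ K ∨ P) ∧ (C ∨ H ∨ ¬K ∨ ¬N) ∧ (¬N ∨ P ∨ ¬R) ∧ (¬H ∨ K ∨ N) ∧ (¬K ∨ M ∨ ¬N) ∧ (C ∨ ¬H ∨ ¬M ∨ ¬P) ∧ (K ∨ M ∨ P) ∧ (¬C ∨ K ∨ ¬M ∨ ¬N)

Set M = False.
  then (H ∨ M) forces H = True.
  then (¬H ∨ ¬N) forces N = False.
  then (¬H ∨ K ∨ N) forces K = True.
Set C = True.
  then (¬C ∨ ¬K ∨ P) forces P = True.
  then (¬C ∨ M ∨ ¬P ∨ R) forces R = True.
All clauses satisfied.

M: False; K: True; C: True; P: True; H: True; N: False; R: True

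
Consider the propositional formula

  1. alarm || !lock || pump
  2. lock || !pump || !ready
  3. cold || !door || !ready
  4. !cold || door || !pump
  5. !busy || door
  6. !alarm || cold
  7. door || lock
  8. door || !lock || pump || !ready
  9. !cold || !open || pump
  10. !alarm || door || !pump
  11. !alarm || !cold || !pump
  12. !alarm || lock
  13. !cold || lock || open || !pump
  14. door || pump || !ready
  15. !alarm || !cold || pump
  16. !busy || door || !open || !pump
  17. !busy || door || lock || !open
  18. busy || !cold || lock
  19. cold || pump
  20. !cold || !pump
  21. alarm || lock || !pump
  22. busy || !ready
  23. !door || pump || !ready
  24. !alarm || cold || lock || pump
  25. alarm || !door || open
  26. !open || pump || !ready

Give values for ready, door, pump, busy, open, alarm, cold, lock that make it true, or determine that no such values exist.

Try ready = True:
  (busy || !ready) forces busy = True.
  (!busy || door) forces door = True.
  (cold || !door || !ready) forces cold = True.
  (!cold || !pump) forces pump = False.
  clause (!door || pump || !ready) is falsified — backtrack.
So ready = False.
Set door = False.
  then (!busy || door) forces busy = False.
  then (door || lock) forces lock = True.
Set pump = True.
  then (!cold || door || !pump) forces cold = False.
  then (!alarm || cold) forces alarm = False.
Set open = False.
All clauses satisfied.

ready = False, door = False, pump = True, busy = False, open = False, alarm = False, cold = False, lock = True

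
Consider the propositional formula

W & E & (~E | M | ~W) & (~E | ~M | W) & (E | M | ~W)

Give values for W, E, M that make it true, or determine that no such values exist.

W = True, E = True, M = True

Unit clause (W) forces W = True.
Unit clause (E) forces E = True.
In (~E | M | ~W) only M is left, so M = True.
Check each clause:
  (W): W holds.
  (E): E holds.
  (~E | M | ~W): M holds.
  (~E | ~M | W): W holds.
  (E | M | ~W): E holds.
All clauses satisfied.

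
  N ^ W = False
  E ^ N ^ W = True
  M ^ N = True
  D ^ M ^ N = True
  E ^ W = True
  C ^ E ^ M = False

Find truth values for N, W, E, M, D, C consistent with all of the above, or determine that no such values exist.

N = False, W = False, E = True, M = True, D = False, C = False

N ^ W = F ^ F = False ✓
E ^ N ^ W = T ^ F ^ F = True ✓
M ^ N = T ^ F = True ✓
D ^ M ^ N = F ^ T ^ F = True ✓
E ^ W = T ^ F = True ✓
C ^ E ^ M = F ^ T ^ T = False ✓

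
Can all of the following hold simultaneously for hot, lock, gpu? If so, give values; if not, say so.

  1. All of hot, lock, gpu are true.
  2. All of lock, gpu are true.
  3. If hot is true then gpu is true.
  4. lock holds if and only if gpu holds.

hot = True, lock = True, gpu = True

  (1) {hot, lock, gpu}: all 3 true ✓
  (2) {lock, gpu}: all 2 true ✓
  (3) hot=T ⇒ gpu: T ✓
  (4) lock=T, gpu=T — same ✓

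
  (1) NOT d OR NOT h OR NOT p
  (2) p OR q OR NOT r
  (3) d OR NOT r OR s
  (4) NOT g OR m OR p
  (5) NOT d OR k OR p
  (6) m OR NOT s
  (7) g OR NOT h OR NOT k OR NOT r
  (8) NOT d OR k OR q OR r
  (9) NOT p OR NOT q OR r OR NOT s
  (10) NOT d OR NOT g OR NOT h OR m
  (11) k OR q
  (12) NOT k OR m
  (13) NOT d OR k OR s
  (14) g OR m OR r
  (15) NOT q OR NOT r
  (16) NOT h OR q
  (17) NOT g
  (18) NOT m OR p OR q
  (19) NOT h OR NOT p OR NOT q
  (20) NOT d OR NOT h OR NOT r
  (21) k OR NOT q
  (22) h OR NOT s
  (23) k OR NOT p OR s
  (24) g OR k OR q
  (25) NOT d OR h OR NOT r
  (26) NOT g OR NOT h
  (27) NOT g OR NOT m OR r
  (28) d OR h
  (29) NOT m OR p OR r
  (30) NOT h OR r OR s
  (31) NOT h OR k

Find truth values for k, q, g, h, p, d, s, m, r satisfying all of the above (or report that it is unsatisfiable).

k=T, q=F, g=F, h=F, p=T, d=T, s=F, m=T, r=F

Unit clause (NOT g) forces g = False.
Try k = False:
  (k OR q) forces q = True.
  clause (k OR NOT q) is falsified — backtrack.
So k = True.
  then (NOT k OR m) forces m = True.
Set q = False.
  then (NOT h OR q) forces h = False.
  then (NOT m OR p OR q) forces p = True.
  then (h OR NOT s) forces s = False.
  then (d OR h) forces d = True.
  then (NOT d OR h OR NOT r) forces r = False.
All clauses satisfied.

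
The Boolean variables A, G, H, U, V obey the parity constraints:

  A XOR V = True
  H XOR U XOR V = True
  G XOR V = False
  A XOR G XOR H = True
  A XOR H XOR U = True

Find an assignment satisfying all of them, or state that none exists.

UNSATISFIABLE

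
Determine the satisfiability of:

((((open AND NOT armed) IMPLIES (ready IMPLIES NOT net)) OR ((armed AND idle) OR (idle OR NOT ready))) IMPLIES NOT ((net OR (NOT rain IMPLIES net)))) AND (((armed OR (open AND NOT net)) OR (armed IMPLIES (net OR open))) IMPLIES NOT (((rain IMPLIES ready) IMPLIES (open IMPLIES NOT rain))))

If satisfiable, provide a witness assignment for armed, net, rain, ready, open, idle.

armed = False, net = True, rain = True, ready = True, open = True, idle = False

  (((open AND NOT armed) IMPLIES (ready IMPLIES NOT net)) OR ((armed AND idle) OR (idle OR NOT ready))) IMPLIES NOT ((net OR (NOT rain IMPLIES net))) = True
    ((open AND NOT armed) IMPLIES (ready IMPLIES NOT net)) OR ((armed AND idle) OR (idle OR NOT ready)) = False
      (open AND NOT armed) IMPLIES (ready IMPLIES NOT net) = False
        open AND NOT armed = True
          NOT armed = True
        ready IMPLIES NOT net = False
          NOT net = False
      (armed AND idle) OR (idle OR NOT ready) = False
        armed AND idle = False
        idle OR NOT ready = False
          NOT ready = False
    NOT ((net OR (NOT rain IMPLIES net))) = False
      net OR (NOT rain IMPLIES net) = True
        NOT rain IMPLIES net = True
          NOT rain = False
  ((armed OR (open AND NOT net)) OR (armed IMPLIES (net OR open))) IMPLIES NOT (((rain IMPLIES ready) IMPLIES (open IMPLIES NOT rain))) = True
    (armed OR (open AND NOT net)) OR (armed IMPLIES (net OR open)) = True
      armed OR (open AND NOT net) = False
        open AND NOT net = False
          NOT net = False
      armed IMPLIES (net OR open) = True
        net OR open = True
    NOT (((rain IMPLIES ready) IMPLIES (open IMPLIES NOT rain))) = True
      (rain IMPLIES ready) IMPLIES (open IMPLIES NOT rain) = False
        rain IMPLIES ready = True
        open IMPLIES NOT rain = False
          NOT rain = False
Both conjuncts True, so the formula holds.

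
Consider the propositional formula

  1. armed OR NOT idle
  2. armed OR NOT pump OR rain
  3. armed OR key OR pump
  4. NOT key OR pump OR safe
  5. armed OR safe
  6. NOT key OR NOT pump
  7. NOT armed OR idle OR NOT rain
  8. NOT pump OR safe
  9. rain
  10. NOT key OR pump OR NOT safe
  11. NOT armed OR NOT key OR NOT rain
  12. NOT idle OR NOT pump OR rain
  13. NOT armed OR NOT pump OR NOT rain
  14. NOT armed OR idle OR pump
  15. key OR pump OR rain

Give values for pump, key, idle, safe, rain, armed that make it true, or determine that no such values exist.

Unit clause (rain) forces rain = True.
Set pump = True.
  then (NOT key OR NOT pump) forces key = False.
  then (NOT pump OR safe) forces safe = True.
  then (NOT armed OR NOT pump OR NOT rain) forces armed = False.
  then (armed OR NOT idle) forces idle = False.
All clauses satisfied.

pump = True, key = False, idle = False, safe = True, rain = True, armed = False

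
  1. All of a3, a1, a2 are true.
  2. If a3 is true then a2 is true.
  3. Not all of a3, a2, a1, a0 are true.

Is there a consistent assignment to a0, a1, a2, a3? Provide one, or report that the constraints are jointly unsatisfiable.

a0=F, a1=T, a2=T, a3=T

  (1) {a3, a1, a2}: all 3 true ✓
  (2) a3=T ⇒ a2: T ✓
  (3) {a3, a2, a1, a0}: 3/4 true — not all ✓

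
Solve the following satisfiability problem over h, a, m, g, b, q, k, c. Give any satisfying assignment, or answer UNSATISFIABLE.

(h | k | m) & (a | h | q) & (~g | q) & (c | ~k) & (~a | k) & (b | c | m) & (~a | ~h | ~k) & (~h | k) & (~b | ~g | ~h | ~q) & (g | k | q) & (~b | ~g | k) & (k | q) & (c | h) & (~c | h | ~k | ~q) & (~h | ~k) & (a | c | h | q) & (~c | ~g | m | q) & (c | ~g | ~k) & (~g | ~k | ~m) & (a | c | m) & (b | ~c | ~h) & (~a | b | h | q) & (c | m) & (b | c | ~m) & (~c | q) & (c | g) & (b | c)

Try h = True:
  (~h | k) forces k = True.
  clause (~h | ~k) is falsified — backtrack.
So h = False.
  then (c | h) forces c = True.
  then (~c | q) forces q = True.
  then (~c | h | ~k | ~q) forces k = False.
  then (h | k | m) forces m = True.
  then (~a | k) forces a = False.
Set g = False.
Set b = True.
All clauses satisfied.

h=F, a=F, m=T, g=F, b=T, q=T, k=F, c=T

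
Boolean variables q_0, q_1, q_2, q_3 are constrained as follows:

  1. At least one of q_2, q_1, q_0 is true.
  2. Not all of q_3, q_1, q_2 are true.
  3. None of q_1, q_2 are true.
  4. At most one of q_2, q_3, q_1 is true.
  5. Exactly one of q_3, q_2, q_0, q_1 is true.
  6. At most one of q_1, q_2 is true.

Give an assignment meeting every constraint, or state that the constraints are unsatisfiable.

q_0=T; q_1=F; q_2=F; q_3=F

  (1) {q_2, q_1, q_0}: 1 true — at least one ✓
  (2) {q_3, q_1, q_2}: 0/3 true — not all ✓
  (3) {q_1, q_2}: 0 true — none ✓
  (4) {q_2, q_3, q_1}: 0 true — at most one ✓
  (5) {q_3, q_2, q_0, q_1}: 1 true — exactly one ✓
  (6) {q_1, q_2}: 0 true — at most one ✓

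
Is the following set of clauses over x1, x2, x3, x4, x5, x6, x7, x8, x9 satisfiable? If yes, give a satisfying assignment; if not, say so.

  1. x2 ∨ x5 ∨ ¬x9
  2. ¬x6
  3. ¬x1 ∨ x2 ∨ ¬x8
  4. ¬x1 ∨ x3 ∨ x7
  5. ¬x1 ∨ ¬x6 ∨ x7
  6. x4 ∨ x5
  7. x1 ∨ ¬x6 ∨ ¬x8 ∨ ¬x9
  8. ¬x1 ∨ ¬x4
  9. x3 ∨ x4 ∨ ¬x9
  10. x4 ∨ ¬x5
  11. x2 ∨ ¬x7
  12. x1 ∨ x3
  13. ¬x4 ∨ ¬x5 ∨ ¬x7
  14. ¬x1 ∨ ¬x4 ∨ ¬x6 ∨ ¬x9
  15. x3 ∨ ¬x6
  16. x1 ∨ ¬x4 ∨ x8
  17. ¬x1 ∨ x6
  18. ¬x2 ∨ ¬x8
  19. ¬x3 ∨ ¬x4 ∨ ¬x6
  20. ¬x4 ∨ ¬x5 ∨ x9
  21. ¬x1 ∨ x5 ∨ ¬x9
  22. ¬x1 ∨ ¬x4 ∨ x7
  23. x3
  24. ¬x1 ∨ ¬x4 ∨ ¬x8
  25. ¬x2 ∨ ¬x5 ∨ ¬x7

x1 = False, x2 = False, x3 = True, x4 = True, x5 = True, x6 = False, x7 = False, x8 = True, x9 = True

Unit clause (¬x6) forces x6 = False.
In (¬x1 ∨ x6) only ¬x1 is left, so x1 = False.
Unit clause (x3) forces x3 = True.
Try x2 = True:
  (¬x2 ∨ ¬x8) forces x8 = False.
  (x1 ∨ ¬x4 ∨ x8) forces x4 = False.
  (x4 ∨ x5) forces x5 = True.
  clause (x4 ∨ ¬x5) is falsified — backtrack.
So x2 = False.
  then (x2 ∨ ¬x7) forces x7 = False.
Set x4 = True.
  then (x1 ∨ ¬x4 ∨ x8) forces x8 = True.
Set x5 = True.
  then (¬x4 ∨ ¬x5 ∨ x9) forces x9 = True.
All clauses satisfied.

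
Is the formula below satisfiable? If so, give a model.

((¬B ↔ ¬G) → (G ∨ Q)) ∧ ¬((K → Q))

K = True; G = True; B = True; Q = False

  (¬B ↔ ¬G) → (G ∨ Q) = True
    ¬B ↔ ¬G = True
      ¬B = False
      ¬G = False
    G ∨ Q = True
  ¬((K → Q)) = True
    K → Q = False
Both conjuncts True, so the formula holds.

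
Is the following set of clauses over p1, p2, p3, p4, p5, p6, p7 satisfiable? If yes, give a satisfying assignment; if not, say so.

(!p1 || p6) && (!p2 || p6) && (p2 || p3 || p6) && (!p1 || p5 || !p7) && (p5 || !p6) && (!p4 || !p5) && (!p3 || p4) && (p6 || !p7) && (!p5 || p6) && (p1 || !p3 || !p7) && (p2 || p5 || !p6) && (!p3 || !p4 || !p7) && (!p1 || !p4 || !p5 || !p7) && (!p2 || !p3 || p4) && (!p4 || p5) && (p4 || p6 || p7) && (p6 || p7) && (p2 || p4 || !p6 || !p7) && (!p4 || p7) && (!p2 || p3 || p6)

Set p1 = True.
  then (!p1 || p6) forces p6 = True.
  then (p5 || !p6) forces p5 = True.
  then (!p4 || !p5) forces p4 = False.
  then (!p3 || p4) forces p3 = False.
Set p2 = True.
Set p7 = True.
All clauses satisfied.

p1=T; p2=T; p3=F; p4=F; p5=T; p6=T; p7=T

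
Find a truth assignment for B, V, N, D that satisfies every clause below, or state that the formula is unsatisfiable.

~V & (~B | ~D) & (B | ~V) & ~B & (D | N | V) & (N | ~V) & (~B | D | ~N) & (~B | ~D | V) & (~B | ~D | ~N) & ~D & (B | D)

Unsatisfiable — no assignment works.

Case B = True:
  Clause (~B) is falsified — contradiction.
Case B = False:
  (~V) forces V = False.
  (~D) forces D = False.
  Clause (B | D) is falsified — contradiction.
Both cases fail, so the formula is unsatisfiable.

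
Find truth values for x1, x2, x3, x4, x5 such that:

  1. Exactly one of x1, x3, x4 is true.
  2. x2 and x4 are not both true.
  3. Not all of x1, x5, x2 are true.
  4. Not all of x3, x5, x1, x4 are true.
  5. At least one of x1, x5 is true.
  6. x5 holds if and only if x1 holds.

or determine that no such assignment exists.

x1 = True; x2 = False; x3 = False; x4 = False; x5 = True

  (1) {x1, x3, x4}: 1 true — exactly one ✓
  (2) x2=F, x4=F — not both ✓
  (3) {x1, x5, x2}: 2/3 true — not all ✓
  (4) {x3, x5, x1, x4}: 2/4 true — not all ✓
  (5) {x1, x5}: 2 true — at least one ✓
  (6) x5=T, x1=T — same ✓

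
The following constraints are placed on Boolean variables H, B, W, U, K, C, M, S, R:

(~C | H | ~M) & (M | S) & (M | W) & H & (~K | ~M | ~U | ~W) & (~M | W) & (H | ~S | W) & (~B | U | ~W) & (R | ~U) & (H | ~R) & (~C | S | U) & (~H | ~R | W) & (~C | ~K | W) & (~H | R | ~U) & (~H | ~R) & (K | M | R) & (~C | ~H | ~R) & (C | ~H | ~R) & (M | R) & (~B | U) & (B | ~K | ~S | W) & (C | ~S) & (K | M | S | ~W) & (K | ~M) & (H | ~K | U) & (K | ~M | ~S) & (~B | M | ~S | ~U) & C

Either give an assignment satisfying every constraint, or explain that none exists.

Unit clause (H) forces H = True.
In (~H | ~R) only ~R is left, so R = False.
In (M | R) only M is left, so M = True.
In (K | ~M) only K is left, so K = True.
Unit clause (C) forces C = True.
In (~M | W) only W is left, so W = True.
In (R | ~U) only ~U is left, so U = False.
In (~C | S | U) only S is left, so S = True.
In (~B | U) only ~B is left, so B = False.
All clauses satisfied.

H: True, B: False, W: True, U: False, K: True, C: True, M: True, S: True, R: False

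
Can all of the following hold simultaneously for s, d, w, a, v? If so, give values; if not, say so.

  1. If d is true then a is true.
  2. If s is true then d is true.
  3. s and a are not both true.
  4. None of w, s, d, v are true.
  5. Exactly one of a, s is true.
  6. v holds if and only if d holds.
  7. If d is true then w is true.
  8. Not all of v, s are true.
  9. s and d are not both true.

s = False, d = False, w = False, a = True, v = False

  (1) d=F ⇒ a: vacuous ✓
  (2) s=F ⇒ d: vacuous ✓
  (3) s=F, a=T — not both ✓
  (4) {w, s, d, v}: 0 true — none ✓
  (5) {a, s}: 1 true — exactly one ✓
  (6) v=F, d=F — same ✓
  (7) d=F ⇒ w: vacuous ✓
  (8) {v, s}: 0/2 true — not all ✓
  (9) s=F, d=F — not both ✓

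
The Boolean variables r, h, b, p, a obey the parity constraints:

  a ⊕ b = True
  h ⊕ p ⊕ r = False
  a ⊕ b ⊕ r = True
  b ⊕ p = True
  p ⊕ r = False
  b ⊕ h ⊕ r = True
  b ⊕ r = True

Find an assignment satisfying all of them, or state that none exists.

r = False, h = False, b = True, p = False, a = False

a ⊕ b = F ⊕ T = True ✓
h ⊕ p ⊕ r = F ⊕ F ⊕ F = False ✓
a ⊕ b ⊕ r = F ⊕ T ⊕ F = True ✓
b ⊕ p = T ⊕ F = True ✓
p ⊕ r = F ⊕ F = False ✓
b ⊕ h ⊕ r = T ⊕ F ⊕ F = True ✓
b ⊕ r = T ⊕ F = True ✓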